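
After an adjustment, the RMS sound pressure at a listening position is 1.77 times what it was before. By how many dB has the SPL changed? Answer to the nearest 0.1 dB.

5.0 dB

SPL change from a pressure ratio uses the 20·log₁₀ form:
20·log₁₀(1.77) = 5.0 dB.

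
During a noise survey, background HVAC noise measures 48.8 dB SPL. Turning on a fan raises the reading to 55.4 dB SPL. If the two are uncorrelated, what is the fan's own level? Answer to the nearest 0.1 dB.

Subtract intensities: L_src = 10·log₁₀(10^(L_total/10) − 10^(L_bg/10)).
L_src = 10·log₁₀(10^(55.4/10) − 10^(48.8/10)) = 10·log₁₀(270900) = 54.3 dB SPL.

54.3 dB SPL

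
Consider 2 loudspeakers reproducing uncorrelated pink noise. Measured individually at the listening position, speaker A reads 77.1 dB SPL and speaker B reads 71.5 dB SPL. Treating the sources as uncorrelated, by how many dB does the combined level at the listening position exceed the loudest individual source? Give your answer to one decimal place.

1.1 dB

Add the sources as powers (linear), then convert back to dB:
L_total = 10·log₁₀(10^(77.1/10) + 10^(71.5/10)) = 78.16 dB SPL.
Excess over the loudest (77.1 dB): 78.16 − 77.1 = 1.1 dB.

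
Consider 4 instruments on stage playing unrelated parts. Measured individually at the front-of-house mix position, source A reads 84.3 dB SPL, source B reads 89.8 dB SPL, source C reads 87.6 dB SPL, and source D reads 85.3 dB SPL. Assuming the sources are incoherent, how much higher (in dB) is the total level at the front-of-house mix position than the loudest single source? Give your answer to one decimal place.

3.5 dB

Incoherent sources sum as intensities:
L_total = 10·log₁₀(10^(84.3/10) + 10^(89.8/10) + 10^(87.6/10) + 10^(85.3/10)) = 93.30 dB SPL.
Excess over the loudest (89.8 dB): 93.30 − 89.8 = 3.5 dB.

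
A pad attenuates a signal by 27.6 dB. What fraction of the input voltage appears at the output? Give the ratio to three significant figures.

Voltage ratio = 10^(dB/20).
10^(-27.6/20) = 10^(-1.380) = 0.0417.

0.0417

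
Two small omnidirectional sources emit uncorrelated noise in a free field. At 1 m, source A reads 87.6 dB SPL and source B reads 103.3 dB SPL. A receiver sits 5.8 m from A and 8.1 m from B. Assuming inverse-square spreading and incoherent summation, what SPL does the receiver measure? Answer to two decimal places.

85.35 dB SPL

At the listener: L_A = 87.6 − 20·log₁₀(5.8) = 72.331 dB; L_B = 103.3 − 20·log₁₀(8.1) = 85.130 dB.
Combined: 10·log₁₀(10^(72.331/10)+10^(85.130/10)) = 85.35 dB SPL.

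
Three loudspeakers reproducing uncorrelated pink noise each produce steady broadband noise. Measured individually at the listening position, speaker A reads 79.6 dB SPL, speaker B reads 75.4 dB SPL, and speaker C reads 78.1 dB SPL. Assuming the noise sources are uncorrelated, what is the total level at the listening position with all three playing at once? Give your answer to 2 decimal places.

Add the sources as powers (linear), then convert back to dB:
L_total = 10·log₁₀(10^(79.6/10) + 10^(75.4/10) + 10^(78.1/10)) = 10·log₁₀(190400000) = 82.80 dB SPL.

82.80 dB SPL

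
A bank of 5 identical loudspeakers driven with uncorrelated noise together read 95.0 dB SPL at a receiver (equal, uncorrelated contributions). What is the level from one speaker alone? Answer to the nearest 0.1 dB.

5 equal incoherent sources add 10·log₁₀(5) = 6.99 dB over one source.
L_one = 95.0 − 6.99 = 88.0 dB SPL.

88.0 dB SPL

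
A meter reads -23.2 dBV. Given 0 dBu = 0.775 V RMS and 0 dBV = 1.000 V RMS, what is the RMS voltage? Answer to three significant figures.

V = 1.000 V × 10^(-23.2/20).
= 1.000 × 0.06918 = 0.0692 V.

0.0692 V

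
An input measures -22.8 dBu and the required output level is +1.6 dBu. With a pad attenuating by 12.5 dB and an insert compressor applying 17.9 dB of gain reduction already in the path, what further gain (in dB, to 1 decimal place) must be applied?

The required make-up gain is the shortfall in the dB sum.
G = +1.6 − (-22.8) + 12.5 + 17.9 = 54.8 dB.

54.8 dB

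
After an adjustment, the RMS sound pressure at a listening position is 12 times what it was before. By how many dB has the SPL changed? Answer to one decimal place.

Sound pressure is an amplitude quantity: ΔL = 20·log₁₀(p₂/p₁).
20·log₁₀(12) = 21.6 dB.

21.6 dB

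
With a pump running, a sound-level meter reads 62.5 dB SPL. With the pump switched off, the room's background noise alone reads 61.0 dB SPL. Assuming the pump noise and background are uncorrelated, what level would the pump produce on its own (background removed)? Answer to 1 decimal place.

57.2 dB SPL

Remove the background by subtracting linear intensities:
L_src = 10·log₁₀(10^(62.5/10) − 10^(61.0/10)) = 10·log₁₀(519400) = 57.2 dB SPL.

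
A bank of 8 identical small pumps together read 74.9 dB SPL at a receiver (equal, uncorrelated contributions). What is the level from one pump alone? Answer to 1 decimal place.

8 equal incoherent sources add 10·log₁₀(8) = 9.03 dB over one source.
L_one = 74.9 − 9.03 = 65.9 dB SPL.

65.9 dB SPL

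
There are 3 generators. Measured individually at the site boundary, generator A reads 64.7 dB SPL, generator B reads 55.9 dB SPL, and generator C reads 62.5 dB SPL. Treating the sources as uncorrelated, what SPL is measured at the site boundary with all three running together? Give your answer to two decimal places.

Add the sources as powers (linear), then convert back to dB:
L_total = 10·log₁₀(10^(64.7/10) + 10^(55.9/10) + 10^(62.5/10)) = 10·log₁₀(5119000) = 67.09 dB SPL.

67.09 dB SPL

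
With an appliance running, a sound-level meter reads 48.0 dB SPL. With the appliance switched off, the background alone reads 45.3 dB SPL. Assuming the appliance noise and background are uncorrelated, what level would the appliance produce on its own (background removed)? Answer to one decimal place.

Background correction is a power subtraction:
L_src = 10·log₁₀(10^(48.0/10) − 10^(45.3/10)) = 10·log₁₀(29210) = 44.7 dB SPL.

44.7 dB SPL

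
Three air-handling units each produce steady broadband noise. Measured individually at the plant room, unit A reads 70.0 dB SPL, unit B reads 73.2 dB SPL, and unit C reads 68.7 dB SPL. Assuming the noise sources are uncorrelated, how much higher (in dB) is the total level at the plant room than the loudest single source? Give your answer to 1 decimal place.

Uncorrelated sources add in intensity (power), not in dB.
L_total = 10·log₁₀(10^(70.0/10) + 10^(73.2/10) + 10^(68.7/10)) = 75.83 dB SPL.
Excess over the loudest (73.2 dB): 75.83 − 73.2 = 2.6 dB.

2.6 dB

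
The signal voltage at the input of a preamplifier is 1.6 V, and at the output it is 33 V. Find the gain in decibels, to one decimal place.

26.3 dB

Voltage ratio → dB uses the 20·log₁₀ form:
20·log₁₀(33/1.6) = 20·log₁₀(20.62) = 26.3 dB.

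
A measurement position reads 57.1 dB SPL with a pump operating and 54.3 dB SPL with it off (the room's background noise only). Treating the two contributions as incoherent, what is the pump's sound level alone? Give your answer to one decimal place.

53.9 dB SPL

Subtract intensities: L_src = 10·log₁₀(10^(L_total/10) − 10^(L_bg/10)).
L_src = 10·log₁₀(10^(57.1/10) − 10^(54.3/10)) = 10·log₁₀(243700) = 53.9 dB SPL.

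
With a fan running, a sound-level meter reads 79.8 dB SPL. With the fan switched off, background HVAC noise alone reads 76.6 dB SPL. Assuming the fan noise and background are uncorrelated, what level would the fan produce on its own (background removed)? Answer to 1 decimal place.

77.0 dB SPL

Subtract intensities: L_src = 10·log₁₀(10^(L_total/10) − 10^(L_bg/10)).
L_src = 10·log₁₀(10^(79.8/10) − 10^(76.6/10)) = 10·log₁₀(49790000) = 77.0 dB SPL.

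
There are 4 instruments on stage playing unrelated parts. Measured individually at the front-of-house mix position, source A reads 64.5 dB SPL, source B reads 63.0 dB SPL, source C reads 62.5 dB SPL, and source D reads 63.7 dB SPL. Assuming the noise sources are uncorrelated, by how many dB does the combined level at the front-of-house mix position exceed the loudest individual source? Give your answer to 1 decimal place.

5.0 dB

Add the sources as powers (linear), then convert back to dB:
L_total = 10·log₁₀(10^(64.5/10) + 10^(63.0/10) + 10^(62.5/10) + 10^(63.7/10)) = 69.51 dB SPL.
Excess over the loudest (64.5 dB): 69.51 − 64.5 = 5.0 dB.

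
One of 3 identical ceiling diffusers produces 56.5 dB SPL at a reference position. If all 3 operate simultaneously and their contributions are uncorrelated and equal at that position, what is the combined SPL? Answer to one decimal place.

61.3 dB SPL

3 equal incoherent sources raise the level by 10·log₁₀(3) = 4.77 dB.
L_total = 56.5 + 4.77 = 61.3 dB SPL.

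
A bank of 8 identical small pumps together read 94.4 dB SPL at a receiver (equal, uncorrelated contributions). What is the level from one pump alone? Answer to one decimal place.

85.4 dB SPL

8 equal incoherent sources add 10·log₁₀(8) = 9.03 dB over one source.
L_one = 94.4 − 9.03 = 85.4 dB SPL.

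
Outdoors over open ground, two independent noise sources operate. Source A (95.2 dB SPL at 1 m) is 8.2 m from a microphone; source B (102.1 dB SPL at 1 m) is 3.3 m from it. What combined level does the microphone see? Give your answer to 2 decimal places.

At the listener: L_A = 95.2 − 20·log₁₀(8.2) = 76.924 dB; L_B = 102.1 − 20·log₁₀(3.3) = 91.730 dB.
Combined: 10·log₁₀(10^(76.924/10)+10^(91.730/10)) = 91.87 dB SPL.

91.87 dB SPL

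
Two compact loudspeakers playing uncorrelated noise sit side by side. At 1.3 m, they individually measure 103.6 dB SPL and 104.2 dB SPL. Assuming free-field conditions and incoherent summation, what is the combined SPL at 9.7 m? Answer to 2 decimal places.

89.46 dB SPL

Combined at 1.3 m: 10·log₁₀(10^(103.6/10)+10^(104.2/10)) = 106.921 dB SPL.
Then apply −20·log₁₀(9.7/1.3) = -17.457 dB → 89.46 dB SPL.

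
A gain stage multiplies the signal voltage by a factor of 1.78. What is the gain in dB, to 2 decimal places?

For a voltage ratio, dB = 20·log₁₀(V₂/V₁).
20·log₁₀(1.78) = 5.01 dB.

5.01 dB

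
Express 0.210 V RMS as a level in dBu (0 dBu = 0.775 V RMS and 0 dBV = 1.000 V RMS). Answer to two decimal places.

dBu = 20·log₁₀(V / 0.775 V).
20·log₁₀(0.210/0.775) = -11.34 dBu.

-11.34 dBu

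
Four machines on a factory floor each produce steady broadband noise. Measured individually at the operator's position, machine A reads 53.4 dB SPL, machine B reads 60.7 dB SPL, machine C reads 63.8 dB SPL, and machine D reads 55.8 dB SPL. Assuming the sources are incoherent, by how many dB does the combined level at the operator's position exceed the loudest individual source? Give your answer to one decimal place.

Uncorrelated sources add in intensity (power), not in dB.
L_total = 10·log₁₀(10^(53.4/10) + 10^(60.7/10) + 10^(63.8/10) + 10^(55.8/10)) = 66.20 dB SPL.
Excess over the loudest (63.8 dB): 66.20 − 63.8 = 2.4 dB.

2.4 dB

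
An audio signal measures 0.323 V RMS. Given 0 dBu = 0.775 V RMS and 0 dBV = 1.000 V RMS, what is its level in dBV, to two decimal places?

-9.82 dBV

dBV = 20·log₁₀(V / 1.000 V).
20·log₁₀(0.323/1.000) = -9.82 dBV.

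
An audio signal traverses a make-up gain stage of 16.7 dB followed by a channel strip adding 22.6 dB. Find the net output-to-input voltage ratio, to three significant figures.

Net gain = 16.7 + 22.6 = 39.3 dB.
Voltage ratio = 10^(39.3/20) = 92.3.

92.3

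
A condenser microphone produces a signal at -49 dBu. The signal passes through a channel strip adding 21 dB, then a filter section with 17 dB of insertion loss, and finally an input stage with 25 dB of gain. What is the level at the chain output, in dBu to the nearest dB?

-20 dBu

In dB, series stages simply add:
-49 + 21 − 17 + 25 = -20 dBu.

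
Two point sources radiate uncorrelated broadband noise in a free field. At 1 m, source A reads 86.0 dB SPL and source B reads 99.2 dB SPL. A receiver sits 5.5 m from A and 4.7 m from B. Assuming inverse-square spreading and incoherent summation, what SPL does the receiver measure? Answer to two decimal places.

At the listener: L_A = 86.0 − 20·log₁₀(5.5) = 71.193 dB; L_B = 99.2 − 20·log₁₀(4.7) = 85.758 dB.
Combined: 10·log₁₀(10^(71.193/10)+10^(85.758/10)) = 85.91 dB SPL.

85.91 dB SPL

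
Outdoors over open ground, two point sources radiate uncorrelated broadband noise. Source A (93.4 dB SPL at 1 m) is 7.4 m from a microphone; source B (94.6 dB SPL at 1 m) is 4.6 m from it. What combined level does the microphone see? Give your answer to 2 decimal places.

At the listener: L_A = 93.4 − 20·log₁₀(7.4) = 76.015 dB; L_B = 94.6 − 20·log₁₀(4.6) = 81.345 dB.
Combined: 10·log₁₀(10^(76.015/10)+10^(81.345/10)) = 82.46 dB SPL.

82.46 dB SPL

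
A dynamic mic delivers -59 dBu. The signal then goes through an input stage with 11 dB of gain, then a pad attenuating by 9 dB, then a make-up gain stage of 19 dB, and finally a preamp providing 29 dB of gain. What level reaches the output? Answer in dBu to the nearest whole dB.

-9 dBu

Gain stages sum in dB:
-59 + 11 − 9 + 19 + 29 = -9 dBu.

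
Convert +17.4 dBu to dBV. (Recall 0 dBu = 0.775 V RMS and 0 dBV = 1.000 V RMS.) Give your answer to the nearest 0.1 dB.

+15.2 dBV

The offset between the scales is 20·log₁₀(0.775/1.000) = −2.214 dB.
So dBV = +17.4 − 2.214 = +15.2 dBV.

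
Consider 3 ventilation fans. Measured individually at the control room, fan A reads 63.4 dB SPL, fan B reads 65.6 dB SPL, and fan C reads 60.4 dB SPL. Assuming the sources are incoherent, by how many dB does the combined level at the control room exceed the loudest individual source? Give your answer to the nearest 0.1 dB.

Add the sources as powers (linear), then convert back to dB:
L_total = 10·log₁₀(10^(63.4/10) + 10^(65.6/10) + 10^(60.4/10)) = 68.40 dB SPL.
Excess over the loudest (65.6 dB): 68.40 − 65.6 = 2.8 dB.

2.8 dB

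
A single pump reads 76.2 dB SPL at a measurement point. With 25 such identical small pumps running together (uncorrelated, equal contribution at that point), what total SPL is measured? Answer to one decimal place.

90.2 dB SPL

25 equal incoherent sources raise the level by 10·log₁₀(25) = 13.98 dB.
L_total = 76.2 + 13.98 = 90.2 dB SPL.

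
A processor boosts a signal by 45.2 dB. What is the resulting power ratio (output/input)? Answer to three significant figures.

33100

Power ratio = 10^(dB/10).
10^(45.2/10) = 10^(4.520) = 33100.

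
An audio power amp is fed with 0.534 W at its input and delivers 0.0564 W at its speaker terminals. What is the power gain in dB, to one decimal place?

-9.8 dB

Power is a power quantity, so gain = 10·log₁₀(P_out/P_in).
10·log₁₀(0.0564/0.534) = 10·log₁₀(0.1056) = -9.8 dB.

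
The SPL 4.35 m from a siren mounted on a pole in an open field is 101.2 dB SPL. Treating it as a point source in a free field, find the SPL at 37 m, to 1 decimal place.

Free-field point source: level drops by 20·log₁₀ of the distance ratio.
ΔL = −20·log₁₀(37/4.35) = -18.59 dB, so L₂ = 101.2 + (-18.59) = 82.6 dB SPL.

82.6 dB SPL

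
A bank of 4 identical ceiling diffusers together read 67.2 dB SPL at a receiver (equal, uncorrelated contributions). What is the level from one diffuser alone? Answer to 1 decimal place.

61.2 dB SPL

4 equal incoherent sources add 10·log₁₀(4) = 6.02 dB over one source.
L_one = 67.2 − 6.02 = 61.2 dB SPL.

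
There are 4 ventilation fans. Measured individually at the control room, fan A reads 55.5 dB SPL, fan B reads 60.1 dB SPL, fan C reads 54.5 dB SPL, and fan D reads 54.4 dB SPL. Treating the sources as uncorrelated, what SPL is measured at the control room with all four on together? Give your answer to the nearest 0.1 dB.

62.9 dB SPL

Incoherent sources sum as intensities:
L_total = 10·log₁₀(10^(55.5/10) + 10^(60.1/10) + 10^(54.5/10) + 10^(54.4/10)) = 10·log₁₀(1935000) = 62.9 dB SPL.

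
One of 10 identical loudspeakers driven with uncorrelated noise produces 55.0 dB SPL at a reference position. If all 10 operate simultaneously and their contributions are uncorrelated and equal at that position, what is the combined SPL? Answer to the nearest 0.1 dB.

10 equal incoherent sources raise the level by 10·log₁₀(10) = 10.00 dB.
L_total = 55.0 + 10.00 = 65.0 dB SPL.

65.0 dB SPL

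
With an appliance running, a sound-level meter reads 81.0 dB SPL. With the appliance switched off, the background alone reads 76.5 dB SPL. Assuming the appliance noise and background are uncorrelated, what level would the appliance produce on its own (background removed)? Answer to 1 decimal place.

Remove the background by subtracting linear intensities:
L_src = 10·log₁₀(10^(81.0/10) − 10^(76.5/10)) = 10·log₁₀(81220000) = 79.1 dB SPL.

79.1 dB SPL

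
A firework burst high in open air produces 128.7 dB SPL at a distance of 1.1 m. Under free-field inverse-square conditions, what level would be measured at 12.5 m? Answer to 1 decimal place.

107.6 dB SPL

For a point source in a free field, ΔL = −20·log₁₀(d₂/d₁).
ΔL = −20·log₁₀(12.5/1.1) = -21.11 dB, so L₂ = 128.7 + (-21.11) = 107.6 dB SPL.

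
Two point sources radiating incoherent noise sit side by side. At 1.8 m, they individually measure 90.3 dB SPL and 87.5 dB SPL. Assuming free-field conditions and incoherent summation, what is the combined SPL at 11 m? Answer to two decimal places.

76.41 dB SPL

Combined at 1.8 m: 10·log₁₀(10^(90.3/10)+10^(87.5/10)) = 92.132 dB SPL.
Then apply −20·log₁₀(11/1.8) = -15.722 dB → 76.41 dB SPL.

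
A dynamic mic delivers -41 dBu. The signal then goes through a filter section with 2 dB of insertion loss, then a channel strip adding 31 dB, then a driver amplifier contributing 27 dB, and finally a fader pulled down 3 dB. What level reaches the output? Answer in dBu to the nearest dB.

+12 dBu

Gain stages sum in dB:
-41 − 2 + 31 + 27 − 3 = +12 dBu.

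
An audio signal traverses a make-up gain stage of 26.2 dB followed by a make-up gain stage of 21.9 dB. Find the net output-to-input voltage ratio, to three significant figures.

Net gain = 26.2 + 21.9 = 48.1 dB.
Voltage ratio = 10^(48.1/20) = 254.

254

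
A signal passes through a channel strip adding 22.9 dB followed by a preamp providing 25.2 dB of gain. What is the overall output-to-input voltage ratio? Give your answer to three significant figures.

254

Net gain = 22.9 + 25.2 = 48.1 dB.
Voltage ratio = 10^(48.1/20) = 254.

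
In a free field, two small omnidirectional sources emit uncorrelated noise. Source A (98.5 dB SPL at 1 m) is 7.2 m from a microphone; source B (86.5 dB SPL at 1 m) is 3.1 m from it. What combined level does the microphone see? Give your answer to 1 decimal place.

82.6 dB SPL

At the listener: L_A = 98.5 − 20·log₁₀(7.2) = 81.35 dB; L_B = 86.5 − 20·log₁₀(3.1) = 76.67 dB.
Combined: 10·log₁₀(10^(81.35/10)+10^(76.67/10)) = 82.6 dB SPL.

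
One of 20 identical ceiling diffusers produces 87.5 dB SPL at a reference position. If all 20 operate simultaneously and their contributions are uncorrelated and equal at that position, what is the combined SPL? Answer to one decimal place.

20 equal incoherent sources raise the level by 10·log₁₀(20) = 13.01 dB.
L_total = 87.5 + 13.01 = 100.5 dB SPL.

100.5 dB SPL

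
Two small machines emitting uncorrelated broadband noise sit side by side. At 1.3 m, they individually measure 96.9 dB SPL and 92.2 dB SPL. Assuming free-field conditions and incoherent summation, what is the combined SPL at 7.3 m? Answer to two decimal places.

83.18 dB SPL

Combined at 1.3 m: 10·log₁₀(10^(96.9/10)+10^(92.2/10)) = 98.167 dB SPL.
Then apply −20·log₁₀(7.3/1.3) = -14.988 dB → 83.18 dB SPL.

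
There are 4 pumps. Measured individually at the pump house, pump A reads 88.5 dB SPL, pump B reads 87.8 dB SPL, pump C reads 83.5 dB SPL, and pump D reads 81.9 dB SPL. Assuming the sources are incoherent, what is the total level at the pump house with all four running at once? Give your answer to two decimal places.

92.28 dB SPL

Uncorrelated sources add in intensity (power), not in dB.
L_total = 10·log₁₀(10^(88.5/10) + 10^(87.8/10) + 10^(83.5/10) + 10^(81.9/10)) = 10·log₁₀(1689000000) = 92.28 dB SPL.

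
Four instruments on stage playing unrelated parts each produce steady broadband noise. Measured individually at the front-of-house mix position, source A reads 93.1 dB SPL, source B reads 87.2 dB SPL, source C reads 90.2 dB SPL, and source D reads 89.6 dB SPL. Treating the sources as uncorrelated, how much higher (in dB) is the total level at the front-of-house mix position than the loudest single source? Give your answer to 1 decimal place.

3.5 dB

Uncorrelated sources add in intensity (power), not in dB.
L_total = 10·log₁₀(10^(93.1/10) + 10^(87.2/10) + 10^(90.2/10) + 10^(89.6/10)) = 96.56 dB SPL.
Excess over the loudest (93.1 dB): 96.56 − 93.1 = 3.5 dB.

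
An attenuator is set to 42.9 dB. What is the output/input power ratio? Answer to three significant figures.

Power ratio = 10^(dB/10).
10^(-42.9/10) = 10^(-4.290) = 0.0000513.

0.0000513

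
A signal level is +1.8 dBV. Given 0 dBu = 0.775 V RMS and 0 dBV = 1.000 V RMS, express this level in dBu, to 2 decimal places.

+4.01 dBu

The offset between the scales is 20·log₁₀(0.775/1.000) = −2.214 dB.
So dBu = +1.8 + 2.214 = +4.01 dBu.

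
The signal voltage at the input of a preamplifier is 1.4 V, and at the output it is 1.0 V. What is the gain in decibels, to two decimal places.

-2.92 dB

For a voltage ratio, dB = 20·log₁₀(V₂/V₁).
20·log₁₀(1.0/1.4) = 20·log₁₀(0.7143) = -2.92 dB.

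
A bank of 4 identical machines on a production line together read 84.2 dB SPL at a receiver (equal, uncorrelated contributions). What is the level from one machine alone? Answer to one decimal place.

4 equal incoherent sources add 10·log₁₀(4) = 6.02 dB over one source.
L_one = 84.2 − 6.02 = 78.2 dB SPL.

78.2 dB SPL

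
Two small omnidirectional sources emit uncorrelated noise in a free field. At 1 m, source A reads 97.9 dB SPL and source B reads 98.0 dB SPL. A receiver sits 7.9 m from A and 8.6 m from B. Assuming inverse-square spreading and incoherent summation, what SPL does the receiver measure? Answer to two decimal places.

At the listener: L_A = 97.9 − 20·log₁₀(7.9) = 79.947 dB; L_B = 98.0 − 20·log₁₀(8.6) = 79.310 dB.
Combined: 10·log₁₀(10^(79.947/10)+10^(79.310/10)) = 82.65 dB SPL.

82.65 dB SPL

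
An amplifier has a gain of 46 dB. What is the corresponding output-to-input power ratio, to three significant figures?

39800

Power ratio = 10^(dB/10).
10^(46/10) = 10^(4.600) = 39800.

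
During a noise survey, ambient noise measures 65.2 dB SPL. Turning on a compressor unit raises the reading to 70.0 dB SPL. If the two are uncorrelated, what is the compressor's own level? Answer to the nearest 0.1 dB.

Subtract intensities: L_src = 10·log₁₀(10^(L_total/10) − 10^(L_bg/10)).
L_src = 10·log₁₀(10^(70.0/10) − 10^(65.2/10)) = 10·log₁₀(6689000) = 68.3 dB SPL.

68.3 dB SPL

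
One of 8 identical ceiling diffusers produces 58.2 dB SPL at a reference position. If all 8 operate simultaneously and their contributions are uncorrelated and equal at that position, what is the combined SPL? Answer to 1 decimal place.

8 equal incoherent sources raise the level by 10·log₁₀(8) = 9.03 dB.
L_total = 58.2 + 9.03 = 67.2 dB SPL.

67.2 dB SPL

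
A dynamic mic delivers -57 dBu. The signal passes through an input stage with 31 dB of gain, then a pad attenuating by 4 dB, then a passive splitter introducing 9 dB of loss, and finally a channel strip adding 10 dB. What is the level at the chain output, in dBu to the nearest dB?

-29 dBu

Cascaded gains and losses add directly in dB.
-57 + 31 − 4 − 9 + 10 = -29 dBu.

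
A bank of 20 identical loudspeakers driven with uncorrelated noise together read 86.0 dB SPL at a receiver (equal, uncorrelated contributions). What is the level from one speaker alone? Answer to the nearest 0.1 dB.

20 equal incoherent sources add 10·log₁₀(20) = 13.01 dB over one source.
L_one = 86.0 − 13.01 = 73.0 dB SPL.

73.0 dB SPL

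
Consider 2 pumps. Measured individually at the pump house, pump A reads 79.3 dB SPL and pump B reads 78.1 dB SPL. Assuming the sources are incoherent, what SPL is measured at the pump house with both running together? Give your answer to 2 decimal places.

81.75 dB SPL

Uncorrelated sources add in intensity (power), not in dB.
L_total = 10·log₁₀(10^(79.3/10) + 10^(78.1/10)) = 10·log₁₀(149700000) = 81.75 dB SPL.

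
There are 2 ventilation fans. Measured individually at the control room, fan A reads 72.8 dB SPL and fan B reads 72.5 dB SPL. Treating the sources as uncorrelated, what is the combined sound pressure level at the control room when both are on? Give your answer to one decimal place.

75.7 dB SPL

Add the sources as powers (linear), then convert back to dB:
L_total = 10·log₁₀(10^(72.8/10) + 10^(72.5/10)) = 10·log₁₀(36840000) = 75.7 dB SPL.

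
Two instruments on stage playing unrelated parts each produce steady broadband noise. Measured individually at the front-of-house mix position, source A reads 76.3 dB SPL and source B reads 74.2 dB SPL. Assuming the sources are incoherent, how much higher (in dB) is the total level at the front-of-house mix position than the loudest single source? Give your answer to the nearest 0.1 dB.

Uncorrelated sources add in intensity (power), not in dB.
L_total = 10·log₁₀(10^(76.3/10) + 10^(74.2/10)) = 78.39 dB SPL.
Excess over the loudest (76.3 dB): 78.39 − 76.3 = 2.1 dB.

2.1 dB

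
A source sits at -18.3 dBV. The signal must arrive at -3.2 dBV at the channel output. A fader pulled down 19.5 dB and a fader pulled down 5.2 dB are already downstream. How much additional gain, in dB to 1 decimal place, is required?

The required make-up gain is the shortfall in the dB sum.
G = -3.2 − (-18.3) + 19.5 + 5.2 = 39.8 dB.

39.8 dB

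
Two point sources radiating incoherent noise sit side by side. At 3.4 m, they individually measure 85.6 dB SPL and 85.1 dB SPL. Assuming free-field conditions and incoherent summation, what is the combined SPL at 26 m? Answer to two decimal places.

Combined at 3.4 m: 10·log₁₀(10^(85.6/10)+10^(85.1/10)) = 88.367 dB SPL.
Then apply −20·log₁₀(26/3.4) = -17.670 dB → 70.70 dB SPL.

70.70 dB SPL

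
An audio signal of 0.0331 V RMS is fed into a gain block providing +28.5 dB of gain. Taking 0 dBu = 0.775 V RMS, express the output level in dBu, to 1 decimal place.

Input level: 20·log₁₀(0.0331/0.775) = -27.39 dBu.
Output: -27.39 + 28.5 = +1.1 dBu.

+1.1 dBu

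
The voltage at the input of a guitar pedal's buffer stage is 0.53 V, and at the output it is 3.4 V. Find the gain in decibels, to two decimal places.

16.14 dB

For a voltage ratio, dB = 20·log₁₀(V₂/V₁).
20·log₁₀(3.4/0.53) = 20·log₁₀(6.415) = 16.14 dB.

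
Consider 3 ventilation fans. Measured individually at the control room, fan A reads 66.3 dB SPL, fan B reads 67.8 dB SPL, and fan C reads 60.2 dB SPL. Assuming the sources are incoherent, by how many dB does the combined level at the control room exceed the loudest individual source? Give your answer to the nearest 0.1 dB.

2.7 dB

Uncorrelated sources add in intensity (power), not in dB.
L_total = 10·log₁₀(10^(66.3/10) + 10^(67.8/10) + 10^(60.2/10)) = 70.55 dB SPL.
Excess over the loudest (67.8 dB): 70.55 − 67.8 = 2.7 dB.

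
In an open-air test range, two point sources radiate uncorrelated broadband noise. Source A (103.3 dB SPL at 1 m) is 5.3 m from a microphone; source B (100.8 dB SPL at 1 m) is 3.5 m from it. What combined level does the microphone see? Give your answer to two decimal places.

92.41 dB SPL

At the listener: L_A = 103.3 − 20·log₁₀(5.3) = 88.814 dB; L_B = 100.8 − 20·log₁₀(3.5) = 89.919 dB.
Combined: 10·log₁₀(10^(88.814/10)+10^(89.919/10)) = 92.41 dB SPL.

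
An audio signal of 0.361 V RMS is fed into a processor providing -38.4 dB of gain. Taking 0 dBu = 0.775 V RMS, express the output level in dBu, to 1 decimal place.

-45.0 dBu

Input level: 20·log₁₀(0.361/0.775) = -6.64 dBu.
Output: -6.64 − 38.4 = -45.0 dBu.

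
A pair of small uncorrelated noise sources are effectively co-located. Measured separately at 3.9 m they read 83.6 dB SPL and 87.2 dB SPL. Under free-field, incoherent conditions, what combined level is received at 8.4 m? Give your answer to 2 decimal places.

Combined at 3.9 m: 10·log₁₀(10^(83.6/10)+10^(87.2/10)) = 88.773 dB SPL.
Then apply −20·log₁₀(8.4/3.9) = -6.664 dB → 82.11 dB SPL.

82.11 dB SPL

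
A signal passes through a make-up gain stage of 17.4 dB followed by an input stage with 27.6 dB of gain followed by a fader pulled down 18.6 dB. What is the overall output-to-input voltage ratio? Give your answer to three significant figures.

Net gain = 17.4 + 27.6 + (−18.6) = 26.4 dB.
Voltage ratio = 10^(26.4/20) = 20.9.

20.9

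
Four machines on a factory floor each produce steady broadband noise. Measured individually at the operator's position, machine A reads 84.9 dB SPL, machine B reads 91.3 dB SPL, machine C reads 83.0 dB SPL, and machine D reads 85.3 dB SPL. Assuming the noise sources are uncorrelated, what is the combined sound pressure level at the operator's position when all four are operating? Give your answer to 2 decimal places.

93.42 dB SPL

Incoherent sources sum as intensities:
L_total = 10·log₁₀(10^(84.9/10) + 10^(91.3/10) + 10^(83.0/10) + 10^(85.3/10)) = 10·log₁₀(2196000000) = 93.42 dB SPL.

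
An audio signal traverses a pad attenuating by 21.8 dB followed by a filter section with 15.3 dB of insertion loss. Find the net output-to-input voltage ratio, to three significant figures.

Net gain = (−21.8) + (−15.3) = -37.1 dB.
Voltage ratio = 10^(-37.1/20) = 0.0140.

0.0140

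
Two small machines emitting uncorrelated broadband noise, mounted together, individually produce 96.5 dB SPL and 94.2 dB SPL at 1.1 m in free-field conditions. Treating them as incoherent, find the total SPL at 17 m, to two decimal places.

Combined at 1.1 m: 10·log₁₀(10^(96.5/10)+10^(94.2/10)) = 98.511 dB SPL.
Then apply −20·log₁₀(17/1.1) = -23.781 dB → 74.73 dB SPL.

74.73 dB SPL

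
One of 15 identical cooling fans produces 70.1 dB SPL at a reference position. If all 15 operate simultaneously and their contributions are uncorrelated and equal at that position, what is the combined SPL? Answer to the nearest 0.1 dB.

81.9 dB SPL

15 equal incoherent sources raise the level by 10·log₁₀(15) = 11.76 dB.
L_total = 70.1 + 11.76 = 81.9 dB SPL.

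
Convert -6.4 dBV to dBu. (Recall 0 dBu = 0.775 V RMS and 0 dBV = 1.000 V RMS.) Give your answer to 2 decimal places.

-4.19 dBu

The offset between the scales is 20·log₁₀(0.775/1.000) = −2.214 dB.
So dBu = -6.4 + 2.214 = -4.19 dBu.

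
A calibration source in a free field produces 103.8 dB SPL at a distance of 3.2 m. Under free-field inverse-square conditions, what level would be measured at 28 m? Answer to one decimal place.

For a point source in a free field, ΔL = −20·log₁₀(d₂/d₁).
ΔL = −20·log₁₀(28/3.2) = -18.84 dB, so L₂ = 103.8 + (-18.84) = 85.0 dB SPL.

85.0 dB SPL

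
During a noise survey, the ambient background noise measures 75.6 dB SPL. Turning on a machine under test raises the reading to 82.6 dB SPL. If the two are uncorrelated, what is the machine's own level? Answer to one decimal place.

81.6 dB SPL

Remove the background by subtracting linear intensities:
L_src = 10·log₁₀(10^(82.6/10) − 10^(75.6/10)) = 10·log₁₀(145700000) = 81.6 dB SPL.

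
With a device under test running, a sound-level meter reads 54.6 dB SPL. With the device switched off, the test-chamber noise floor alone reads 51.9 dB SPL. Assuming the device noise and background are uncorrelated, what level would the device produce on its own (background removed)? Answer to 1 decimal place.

51.3 dB SPL

Background correction is a power subtraction:
L_src = 10·log₁₀(10^(54.6/10) − 10^(51.9/10)) = 10·log₁₀(133500) = 51.3 dB SPL.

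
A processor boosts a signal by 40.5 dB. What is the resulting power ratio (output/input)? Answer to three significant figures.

Power ratio = 10^(dB/10).
10^(40.5/10) = 10^(4.050) = 11200.

11200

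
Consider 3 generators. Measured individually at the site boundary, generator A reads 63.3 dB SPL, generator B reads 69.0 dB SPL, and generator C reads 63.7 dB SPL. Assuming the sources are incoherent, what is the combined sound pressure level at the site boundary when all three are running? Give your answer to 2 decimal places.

Incoherent sources sum as intensities:
L_total = 10·log₁₀(10^(63.3/10) + 10^(69.0/10) + 10^(63.7/10)) = 10·log₁₀(12430000) = 70.94 dB SPL.

70.94 dB SPL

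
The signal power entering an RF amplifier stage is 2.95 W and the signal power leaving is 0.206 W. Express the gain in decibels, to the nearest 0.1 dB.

For a power ratio, dB = 10·log₁₀(P₂/P₁).
10·log₁₀(0.206/2.95) = 10·log₁₀(0.06983) = -11.6 dB.

-11.6 dB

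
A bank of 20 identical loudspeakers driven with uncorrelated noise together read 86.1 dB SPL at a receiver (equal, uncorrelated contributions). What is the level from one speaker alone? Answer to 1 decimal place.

20 equal incoherent sources add 10·log₁₀(20) = 13.01 dB over one source.
L_one = 86.1 − 13.01 = 73.1 dB SPL.

73.1 dB SPL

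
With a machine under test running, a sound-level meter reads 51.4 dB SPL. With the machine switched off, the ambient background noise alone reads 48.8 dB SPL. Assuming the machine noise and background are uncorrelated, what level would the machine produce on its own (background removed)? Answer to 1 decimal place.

Remove the background by subtracting linear intensities:
L_src = 10·log₁₀(10^(51.4/10) − 10^(48.8/10)) = 10·log₁₀(62180) = 47.9 dB SPL.

47.9 dB SPL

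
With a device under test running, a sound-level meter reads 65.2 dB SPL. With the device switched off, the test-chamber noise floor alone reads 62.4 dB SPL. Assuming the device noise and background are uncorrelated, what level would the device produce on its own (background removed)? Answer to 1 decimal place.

Subtract intensities: L_src = 10·log₁₀(10^(L_total/10) − 10^(L_bg/10)).
L_src = 10·log₁₀(10^(65.2/10) − 10^(62.4/10)) = 10·log₁₀(1574000) = 62.0 dB SPL.

62.0 dB SPL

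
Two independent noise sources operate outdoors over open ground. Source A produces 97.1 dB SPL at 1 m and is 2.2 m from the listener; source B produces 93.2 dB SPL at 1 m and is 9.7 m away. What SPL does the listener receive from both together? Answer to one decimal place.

At the listener: L_A = 97.1 − 20·log₁₀(2.2) = 90.25 dB; L_B = 93.2 − 20·log₁₀(9.7) = 73.46 dB.
Combined: 10·log₁₀(10^(90.25/10)+10^(73.46/10)) = 90.3 dB SPL.

90.3 dB SPL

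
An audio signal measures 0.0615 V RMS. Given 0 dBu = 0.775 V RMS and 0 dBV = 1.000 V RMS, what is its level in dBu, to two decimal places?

-22.01 dBu

dBu = 20·log₁₀(V / 0.775 V).
20·log₁₀(0.0615/0.775) = -22.01 dBu.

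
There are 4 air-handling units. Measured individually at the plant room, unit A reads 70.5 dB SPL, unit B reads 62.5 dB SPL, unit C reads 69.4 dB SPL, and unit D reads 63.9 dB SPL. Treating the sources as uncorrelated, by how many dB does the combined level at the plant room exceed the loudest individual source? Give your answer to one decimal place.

3.3 dB

Add the sources as powers (linear), then convert back to dB:
L_total = 10·log₁₀(10^(70.5/10) + 10^(62.5/10) + 10^(69.4/10) + 10^(63.9/10)) = 73.83 dB SPL.
Excess over the loudest (70.5 dB): 73.83 − 70.5 = 3.3 dB.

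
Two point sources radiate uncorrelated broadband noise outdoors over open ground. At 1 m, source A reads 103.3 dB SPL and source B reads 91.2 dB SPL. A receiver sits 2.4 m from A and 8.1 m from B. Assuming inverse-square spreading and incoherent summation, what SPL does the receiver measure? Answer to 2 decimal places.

At the listener: L_A = 103.3 − 20·log₁₀(2.4) = 95.696 dB; L_B = 91.2 − 20·log₁₀(8.1) = 73.030 dB.
Combined: 10·log₁₀(10^(95.696/10)+10^(73.030/10)) = 95.72 dB SPL.

95.72 dB SPL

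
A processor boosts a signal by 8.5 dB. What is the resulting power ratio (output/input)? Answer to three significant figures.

7.08

Power ratio = 10^(dB/10).
10^(8.5/10) = 10^(0.8500) = 7.08.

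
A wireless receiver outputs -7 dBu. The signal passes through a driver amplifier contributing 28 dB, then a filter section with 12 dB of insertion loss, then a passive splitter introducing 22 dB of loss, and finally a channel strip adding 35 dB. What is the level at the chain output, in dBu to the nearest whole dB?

+22 dBu

In dB, series stages simply add:
-7 + 28 − 12 − 22 + 35 = +22 dBu.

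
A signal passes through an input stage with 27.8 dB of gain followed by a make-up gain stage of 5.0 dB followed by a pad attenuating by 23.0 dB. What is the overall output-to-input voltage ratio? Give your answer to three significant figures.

3.09

Net gain = 27.8 + 5.0 + (−23.0) = 9.8 dB.
Voltage ratio = 10^(9.8/20) = 3.09.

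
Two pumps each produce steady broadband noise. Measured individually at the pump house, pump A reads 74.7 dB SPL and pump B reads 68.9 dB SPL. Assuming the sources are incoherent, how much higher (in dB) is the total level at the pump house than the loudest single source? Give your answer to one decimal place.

Uncorrelated sources add in intensity (power), not in dB.
L_total = 10·log₁₀(10^(74.7/10) + 10^(68.9/10)) = 75.71 dB SPL.
Excess over the loudest (74.7 dB): 75.71 − 74.7 = 1.0 dB.

1.0 dB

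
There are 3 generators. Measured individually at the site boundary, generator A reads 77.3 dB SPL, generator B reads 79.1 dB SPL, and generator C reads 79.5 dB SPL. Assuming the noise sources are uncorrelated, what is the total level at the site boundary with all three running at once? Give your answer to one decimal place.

Add the sources as powers (linear), then convert back to dB:
L_total = 10·log₁₀(10^(77.3/10) + 10^(79.1/10) + 10^(79.5/10)) = 10·log₁₀(224100000) = 83.5 dB SPL.

83.5 dB SPL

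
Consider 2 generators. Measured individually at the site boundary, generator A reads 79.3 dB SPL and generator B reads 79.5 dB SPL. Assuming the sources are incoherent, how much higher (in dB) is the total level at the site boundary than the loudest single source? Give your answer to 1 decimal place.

Uncorrelated sources add in intensity (power), not in dB.
L_total = 10·log₁₀(10^(79.3/10) + 10^(79.5/10)) = 82.41 dB SPL.
Excess over the loudest (79.5 dB): 82.41 − 79.5 = 2.9 dB.

2.9 dB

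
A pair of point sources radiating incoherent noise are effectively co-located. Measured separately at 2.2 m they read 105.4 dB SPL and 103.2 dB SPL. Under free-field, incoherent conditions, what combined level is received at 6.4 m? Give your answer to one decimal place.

98.2 dB SPL

Combined at 2.2 m: 10·log₁₀(10^(105.4/10)+10^(103.2/10)) = 107.45 dB SPL.
Then apply −20·log₁₀(6.4/2.2) = -9.28 dB → 98.2 dB SPL.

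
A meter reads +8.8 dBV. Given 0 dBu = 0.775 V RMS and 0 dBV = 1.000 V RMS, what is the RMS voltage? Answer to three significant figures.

2.75 V

V = 1.000 V × 10^(+8.8/20).
= 1.000 × 2.754 = 2.75 V.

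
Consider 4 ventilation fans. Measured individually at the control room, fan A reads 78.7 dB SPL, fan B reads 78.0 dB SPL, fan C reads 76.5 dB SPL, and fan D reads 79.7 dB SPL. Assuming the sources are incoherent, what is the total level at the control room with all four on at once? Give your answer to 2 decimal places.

Uncorrelated sources add in intensity (power), not in dB.
L_total = 10·log₁₀(10^(78.7/10) + 10^(78.0/10) + 10^(76.5/10) + 10^(79.7/10)) = 10·log₁₀(275200000) = 84.40 dB SPL.

84.40 dB SPL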